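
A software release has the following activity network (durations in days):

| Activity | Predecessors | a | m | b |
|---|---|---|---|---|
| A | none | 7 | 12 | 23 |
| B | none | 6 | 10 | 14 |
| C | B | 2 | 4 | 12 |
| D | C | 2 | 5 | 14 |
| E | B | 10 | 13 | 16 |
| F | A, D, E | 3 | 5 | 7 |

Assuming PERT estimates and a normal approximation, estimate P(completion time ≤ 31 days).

te_A = (7 + 4·12 + 23)/6 = 78/6 = 13; σ²_A = ((23−7)/6)² = 7.111
te_B = (6 + 4·10 + 14)/6 = 60/6 = 10; σ²_B = ((14−6)/6)² = 1.778
te_C = (2 + 4·4 + 12)/6 = 30/6 = 5; σ²_C = ((12−2)/6)² = 2.778
te_D = (2 + 4·5 + 14)/6 = 36/6 = 6; σ²_D = ((14−2)/6)² = 4.000
te_E = (10 + 4·13 + 16)/6 = 78/6 = 13; σ²_E = ((16−10)/6)² = 1.000
te_F = (3 + 4·5 + 7)/6 = 30/6 = 5; σ²_F = ((7−3)/6)² = 0.444

Forward pass:
ES_A = 0; EF_A = 13
ES_B = 0; EF_B = 10
ES_C = 10; EF_C = 10+5 = 15
ES_D = 15; EF_D = 15+6 = 21
ES_E = 10; EF_E = 10+13 = 23
ES_F = max(EF_A=13, EF_D=21, EF_E=23) = 23; EF_F = 23+5 = 28
Expected project duration μ = 28 days. Critical path: B → E → F.

Variance along critical path = 1.778 + 1.000 + 0.444 = 3.222; σ = √3.222 = 1.795 days.
Z = (31 − 28) / 1.795 = 1.671
P(T ≤ 31) = Φ(1.671) ≈ 0.953

0.953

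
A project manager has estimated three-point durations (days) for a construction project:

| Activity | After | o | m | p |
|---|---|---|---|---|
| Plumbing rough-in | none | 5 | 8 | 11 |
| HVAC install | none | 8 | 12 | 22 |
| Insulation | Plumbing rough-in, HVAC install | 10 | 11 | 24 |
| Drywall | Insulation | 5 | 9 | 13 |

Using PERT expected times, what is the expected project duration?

te_Plumbing rough-in = (5 + 4·8 + 11)/6 = 48/6 = 8
te_HVAC install = (8 + 4·12 + 22)/6 = 78/6 = 13
te_Insulation = (10 + 4·11 + 24)/6 = 78/6 = 13
te_Drywall = (5 + 4·9 + 13)/6 = 54/6 = 9

Forward pass:
ES_Plumbing rough-in = 0; EF_Plumbing rough-in = 8
ES_HVAC install = 0; EF_HVAC install = 13
ES_Insulation = max(EF_Plumbing rough-in=8, EF_HVAC install=13) = 13; EF_Insulation = 13+13 = 26
ES_Drywall = 26; EF_Drywall = 26+9 = 35
Expected project duration μ = 35 days. Critical path: HVAC install → Insulation → Drywall.

35 days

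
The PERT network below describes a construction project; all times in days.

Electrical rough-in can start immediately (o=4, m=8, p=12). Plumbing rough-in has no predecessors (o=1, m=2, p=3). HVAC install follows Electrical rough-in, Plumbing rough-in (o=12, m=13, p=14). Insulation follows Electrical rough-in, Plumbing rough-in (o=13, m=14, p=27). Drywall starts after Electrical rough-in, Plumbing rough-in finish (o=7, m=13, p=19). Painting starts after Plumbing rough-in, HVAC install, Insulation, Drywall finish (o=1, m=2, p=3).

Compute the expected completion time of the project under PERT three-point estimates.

26 days

te_Electrical rough-in = (4 + 4·8 + 12)/6 = 48/6 = 8
te_Plumbing rough-in = (1 + 4·2 + 3)/6 = 12/6 = 2
te_HVAC install = (12 + 4·13 + 14)/6 = 78/6 = 13
te_Insulation = (13 + 4·14 + 27)/6 = 96/6 = 16
te_Drywall = (7 + 4·13 + 19)/6 = 78/6 = 13
te_Painting = (1 + 4·2 + 3)/6 = 12/6 = 2

Forward pass:
ES_Electrical rough-in = 0; EF_Electrical rough-in = 8
ES_Plumbing rough-in = 0; EF_Plumbing rough-in = 2
ES_HVAC install = max(EF_Electrical rough-in=8, EF_Plumbing rough-in=2) = 8; EF_HVAC install = 8+13 = 21
ES_Insulation = max(EF_Electrical rough-in=8, EF_Plumbing rough-in=2) = 8; EF_Insulation = 8+16 = 24
ES_Drywall = max(EF_Electrical rough-in=8, EF_Plumbing rough-in=2) = 8; EF_Drywall = 8+13 = 21
ES_Painting = max(EF_Plumbing rough-in=2, EF_HVAC install=21, EF_Insulation=24, EF_Drywall=21) = 24; EF_Painting = 24+2 = 26
Expected project duration μ = 26 days. Critical path: Electrical rough-in → Insulation → Painting.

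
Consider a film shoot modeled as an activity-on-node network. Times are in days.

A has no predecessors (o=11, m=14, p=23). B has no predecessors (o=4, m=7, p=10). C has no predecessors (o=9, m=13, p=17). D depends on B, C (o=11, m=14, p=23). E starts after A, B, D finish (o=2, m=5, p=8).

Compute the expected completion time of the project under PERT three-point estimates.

33 days

te_A = (11 + 4·14 + 23)/6 = 90/6 = 15
te_B = (4 + 4·7 + 10)/6 = 42/6 = 7
te_C = (9 + 4·13 + 17)/6 = 78/6 = 13
te_D = (11 + 4·14 + 23)/6 = 90/6 = 15
te_E = (2 + 4·5 + 8)/6 = 30/6 = 5

Forward pass:
ES_A = 0; EF_A = 15
ES_B = 0; EF_B = 7
ES_C = 0; EF_C = 13
ES_D = max(EF_B=7, EF_C=13) = 13; EF_D = 13+15 = 28
ES_E = max(EF_A=15, EF_B=7, EF_D=28) = 28; EF_E = 28+5 = 33
Expected project duration μ = 33 days. Critical path: C → D → E.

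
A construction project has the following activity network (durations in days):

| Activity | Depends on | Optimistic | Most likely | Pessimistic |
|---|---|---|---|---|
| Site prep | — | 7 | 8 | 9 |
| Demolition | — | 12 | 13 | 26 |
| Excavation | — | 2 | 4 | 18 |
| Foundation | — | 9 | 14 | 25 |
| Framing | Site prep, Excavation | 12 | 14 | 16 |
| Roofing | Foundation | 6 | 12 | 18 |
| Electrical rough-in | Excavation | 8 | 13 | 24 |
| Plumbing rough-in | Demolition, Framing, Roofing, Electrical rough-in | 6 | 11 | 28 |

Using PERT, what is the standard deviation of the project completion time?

4.96 days

te_Site prep = (7 + 4·8 + 9)/6 = 48/6 = 8; σ²_Site prep = ((9−7)/6)² = 0.111
te_Demolition = (12 + 4·13 + 26)/6 = 90/6 = 15; σ²_Demolition = ((26−12)/6)² = 5.444
te_Excavation = (2 + 4·4 + 18)/6 = 36/6 = 6; σ²_Excavation = ((18−2)/6)² = 7.111
te_Foundation = (9 + 4·14 + 25)/6 = 90/6 = 15; σ²_Foundation = ((25−9)/6)² = 7.111
te_Framing = (12 + 4·14 + 16)/6 = 84/6 = 14; σ²_Framing = ((16−12)/6)² = 0.444
te_Roofing = (6 + 4·12 + 18)/6 = 72/6 = 12; σ²_Roofing = ((18−6)/6)² = 4.000
te_Electrical rough-in = (8 + 4·13 + 24)/6 = 84/6 = 14; σ²_Electrical rough-in = ((24−8)/6)² = 7.111
te_Plumbing rough-in = (6 + 4·11 + 28)/6 = 78/6 = 13; σ²_Plumbing rough-in = ((28−6)/6)² = 13.444

Forward pass:
ES_Site prep = 0; EF_Site prep = 8
ES_Demolition = 0; EF_Demolition = 15
ES_Excavation = 0; EF_Excavation = 6
ES_Foundation = 0; EF_Foundation = 15
ES_Framing = max(EF_Site prep=8, EF_Excavation=6) = 8; EF_Framing = 8+14 = 22
ES_Roofing = 15; EF_Roofing = 15+12 = 27
ES_Electrical rough-in = 6; EF_Electrical rough-in = 6+14 = 20
ES_Plumbing rough-in = max(EF_Demolition=15, EF_Framing=22, EF_Roofing=27, EF_Electrical rough-in=20) = 27; EF_Plumbing rough-in = 27+13 = 40
Expected project duration μ = 40 days. Critical path: Foundation → Roofing → Plumbing rough-in.

Variance along critical path = 7.111 + 4.000 + 13.444 = 24.556
σ = √24.556 = 4.955 days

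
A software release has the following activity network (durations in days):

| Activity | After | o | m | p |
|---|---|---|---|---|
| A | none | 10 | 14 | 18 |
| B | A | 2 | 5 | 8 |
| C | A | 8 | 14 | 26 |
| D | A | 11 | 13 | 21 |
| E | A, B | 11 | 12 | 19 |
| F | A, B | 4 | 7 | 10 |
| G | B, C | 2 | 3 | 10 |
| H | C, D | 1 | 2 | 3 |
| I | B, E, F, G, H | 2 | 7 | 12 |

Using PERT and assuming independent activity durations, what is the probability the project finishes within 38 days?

0.305

te_A = (10 + 4·14 + 18)/6 = 84/6 = 14; σ²_A = ((18−10)/6)² = 1.778
te_B = (2 + 4·5 + 8)/6 = 30/6 = 5; σ²_B = ((8−2)/6)² = 1.000
te_C = (8 + 4·14 + 26)/6 = 90/6 = 15; σ²_C = ((26−8)/6)² = 9.000
te_D = (11 + 4·13 + 21)/6 = 84/6 = 14; σ²_D = ((21−11)/6)² = 2.778
te_E = (11 + 4·12 + 19)/6 = 78/6 = 13; σ²_E = ((19−11)/6)² = 1.778
te_F = (4 + 4·7 + 10)/6 = 42/6 = 7; σ²_F = ((10−4)/6)² = 1.000
te_G = (2 + 4·3 + 10)/6 = 24/6 = 4; σ²_G = ((10−2)/6)² = 1.778
te_H = (1 + 4·2 + 3)/6 = 12/6 = 2; σ²_H = ((3−1)/6)² = 0.111
te_I = (2 + 4·7 + 12)/6 = 42/6 = 7; σ²_I = ((12−2)/6)² = 2.778

Forward pass:
ES_A = 0; EF_A = 14
ES_B = 14; EF_B = 14+5 = 19
ES_C = 14; EF_C = 14+15 = 29
ES_D = 14; EF_D = 14+14 = 28
ES_E = max(EF_A=14, EF_B=19) = 19; EF_E = 19+13 = 32
ES_F = max(EF_A=14, EF_B=19) = 19; EF_F = 19+7 = 26
ES_G = max(EF_B=19, EF_C=29) = 29; EF_G = 29+4 = 33
ES_H = max(EF_C=29, EF_D=28) = 29; EF_H = 29+2 = 31
ES_I = max(EF_B=19, EF_E=32, EF_F=26, EF_G=33, EF_H=31) = 33; EF_I = 33+7 = 40
Expected project duration μ = 40 days. Critical path: A → C → G → I.

Variance along critical path = 1.778 + 9.000 + 1.778 + 2.778 = 15.333; σ = √15.333 = 3.916 days.
Z = (38 − 40) / 3.916 = -0.511
P(T ≤ 38) = Φ(-0.511) ≈ 0.305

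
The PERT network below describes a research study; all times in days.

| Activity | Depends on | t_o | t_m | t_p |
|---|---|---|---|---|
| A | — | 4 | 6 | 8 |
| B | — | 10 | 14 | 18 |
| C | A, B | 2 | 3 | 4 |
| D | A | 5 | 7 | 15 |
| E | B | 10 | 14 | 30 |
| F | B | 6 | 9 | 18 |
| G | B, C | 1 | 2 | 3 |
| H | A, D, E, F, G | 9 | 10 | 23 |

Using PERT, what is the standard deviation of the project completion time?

4.28 days

te_A = (4 + 4·6 + 8)/6 = 36/6 = 6; σ²_A = ((8−4)/6)² = 0.444
te_B = (10 + 4·14 + 18)/6 = 84/6 = 14; σ²_B = ((18−10)/6)² = 1.778
te_C = (2 + 4·3 + 4)/6 = 18/6 = 3; σ²_C = ((4−2)/6)² = 0.111
te_D = (5 + 4·7 + 15)/6 = 48/6 = 8; σ²_D = ((15−5)/6)² = 2.778
te_E = (10 + 4·14 + 30)/6 = 96/6 = 16; σ²_E = ((30−10)/6)² = 11.111
te_F = (6 + 4·9 + 18)/6 = 60/6 = 10; σ²_F = ((18−6)/6)² = 4.000
te_G = (1 + 4·2 + 3)/6 = 12/6 = 2; σ²_G = ((3−1)/6)² = 0.111
te_H = (9 + 4·10 + 23)/6 = 72/6 = 12; σ²_H = ((23−9)/6)² = 5.444

Forward pass:
ES_A = 0; EF_A = 6
ES_B = 0; EF_B = 14
ES_C = max(EF_A=6, EF_B=14) = 14; EF_C = 14+3 = 17
ES_D = 6; EF_D = 6+8 = 14
ES_E = 14; EF_E = 14+16 = 30
ES_F = 14; EF_F = 14+10 = 24
ES_G = max(EF_B=14, EF_C=17) = 17; EF_G = 17+2 = 19
ES_H = max(EF_A=6, EF_D=14, EF_E=30, EF_F=24, EF_G=19) = 30; EF_H = 30+12 = 42
Expected project duration μ = 42 days. Critical path: B → E → H.

Variance along critical path = 1.778 + 11.111 + 5.444 = 18.333
σ = √18.333 = 4.282 days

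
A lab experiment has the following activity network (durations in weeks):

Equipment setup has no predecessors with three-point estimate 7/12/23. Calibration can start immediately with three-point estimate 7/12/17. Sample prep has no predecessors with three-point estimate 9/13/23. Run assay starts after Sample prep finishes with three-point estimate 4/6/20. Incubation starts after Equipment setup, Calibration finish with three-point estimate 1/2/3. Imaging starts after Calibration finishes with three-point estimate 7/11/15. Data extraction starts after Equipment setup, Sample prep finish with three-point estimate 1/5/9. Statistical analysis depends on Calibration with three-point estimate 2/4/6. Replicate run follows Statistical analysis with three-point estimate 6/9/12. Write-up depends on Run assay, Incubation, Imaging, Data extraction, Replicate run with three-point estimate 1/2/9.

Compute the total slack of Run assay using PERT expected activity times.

3 weeks

te_Equipment setup = (7 + 4·12 + 23)/6 = 78/6 = 13
te_Calibration = (7 + 4·12 + 17)/6 = 72/6 = 12
te_Sample prep = (9 + 4·13 + 23)/6 = 84/6 = 14
te_Run assay = (4 + 4·6 + 20)/6 = 48/6 = 8
te_Incubation = (1 + 4·2 + 3)/6 = 12/6 = 2
te_Imaging = (7 + 4·11 + 15)/6 = 66/6 = 11
te_Data extraction = (1 + 4·5 + 9)/6 = 30/6 = 5
te_Statistical analysis = (2 + 4·4 + 6)/6 = 24/6 = 4
te_Replicate run = (6 + 4·9 + 12)/6 = 54/6 = 9
te_Write-up = (1 + 4·2 + 9)/6 = 18/6 = 3

Forward pass:
ES_Equipment setup = 0; EF_Equipment setup = 13
ES_Calibration = 0; EF_Calibration = 12
ES_Sample prep = 0; EF_Sample prep = 14
ES_Run assay = 14; EF_Run assay = 14+8 = 22
ES_Incubation = max(EF_Equipment setup=13, EF_Calibration=12) = 13; EF_Incubation = 13+2 = 15
ES_Imaging = 12; EF_Imaging = 12+11 = 23
ES_Data extraction = max(EF_Equipment setup=13, EF_Sample prep=14) = 14; EF_Data extraction = 14+5 = 19
ES_Statistical analysis = 12; EF_Statistical analysis = 12+4 = 16
ES_Replicate run = 16; EF_Replicate run = 16+9 = 25
ES_Write-up = max(EF_Run assay=22, EF_Incubation=15, EF_Imaging=23, EF_Data extraction=19, EF_Replicate run=25) = 25; EF_Write-up = 25+3 = 28
Expected project duration μ = 28 weeks. Critical path: Calibration → Statistical analysis → Replicate run → Write-up.

Backward pass:
LF_Write-up = 28; LS_Write-up = 28−3 = 25
LF_Replicate run = LS_Write-up = 25; LS_Replicate run = 25−9 = 16
LF_Statistical analysis = LS_Replicate run = 16; LS_Statistical analysis = 16−4 = 12
LF_Data extraction = LS_Write-up = 25; LS_Data extraction = 25−5 = 20
LF_Imaging = LS_Write-up = 25; LS_Imaging = 25−11 = 14
LF_Incubation = LS_Write-up = 25; LS_Incubation = 25−2 = 23
LF_Run assay = LS_Write-up = 25; LS_Run assay = 25−8 = 17
LF_Sample prep = min(LS_Run assay=17, LS_Data extraction=20) = 17; LS_Sample prep = 17−14 = 3
LF_Calibration = min(LS_Incubation=23, LS_Imaging=14, LS_Statistical analysis=12) = 12; LS_Calibration = 12−12 = 0
LF_Equipment setup = min(LS_Incubation=23, LS_Data extraction=20) = 20; LS_Equipment setup = 20−13 = 7
Slack_Run assay = LS_Run assay − ES_Run assay = 17 − 14 = 3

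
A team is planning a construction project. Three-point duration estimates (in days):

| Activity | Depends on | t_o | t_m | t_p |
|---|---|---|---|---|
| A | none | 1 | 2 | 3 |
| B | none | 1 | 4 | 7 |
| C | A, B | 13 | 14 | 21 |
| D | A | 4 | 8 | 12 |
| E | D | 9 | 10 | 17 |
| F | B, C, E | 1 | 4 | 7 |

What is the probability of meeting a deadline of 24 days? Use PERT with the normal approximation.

te_A = (1 + 4·2 + 3)/6 = 12/6 = 2; σ²_A = ((3−1)/6)² = 0.111
te_B = (1 + 4·4 + 7)/6 = 24/6 = 4; σ²_B = ((7−1)/6)² = 1.000
te_C = (13 + 4·14 + 21)/6 = 90/6 = 15; σ²_C = ((21−13)/6)² = 1.778
te_D = (4 + 4·8 + 12)/6 = 48/6 = 8; σ²_D = ((12−4)/6)² = 1.778
te_E = (9 + 4·10 + 17)/6 = 66/6 = 11; σ²_E = ((17−9)/6)² = 1.778
te_F = (1 + 4·4 + 7)/6 = 24/6 = 4; σ²_F = ((7−1)/6)² = 1.000

Forward pass:
ES_A = 0; EF_A = 2
ES_B = 0; EF_B = 4
ES_C = max(EF_A=2, EF_B=4) = 4; EF_C = 4+15 = 19
ES_D = 2; EF_D = 2+8 = 10
ES_E = 10; EF_E = 10+11 = 21
ES_F = max(EF_B=4, EF_C=19, EF_E=21) = 21; EF_F = 21+4 = 25
Expected project duration μ = 25 days. Critical path: A → D → E → F.

Variance along critical path = 0.111 + 1.778 + 1.778 + 1.000 = 4.667; σ = √4.667 = 2.160 days.
Z = (24 − 25) / 2.160 = -0.463
P(T ≤ 24) = Φ(-0.463) ≈ 0.322

0.322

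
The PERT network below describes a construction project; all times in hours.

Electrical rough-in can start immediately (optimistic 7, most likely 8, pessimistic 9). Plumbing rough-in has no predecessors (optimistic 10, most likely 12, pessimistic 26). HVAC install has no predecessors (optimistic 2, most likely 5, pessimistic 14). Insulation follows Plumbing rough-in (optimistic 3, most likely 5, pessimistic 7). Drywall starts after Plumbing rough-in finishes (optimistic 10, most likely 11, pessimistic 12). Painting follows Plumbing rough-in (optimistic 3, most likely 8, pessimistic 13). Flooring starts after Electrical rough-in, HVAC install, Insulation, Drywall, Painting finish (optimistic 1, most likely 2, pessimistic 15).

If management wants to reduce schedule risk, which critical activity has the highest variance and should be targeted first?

Plumbing rough-in

te_Electrical rough-in = (7 + 4·8 + 9)/6 = 48/6 = 8; σ²_Electrical rough-in = ((9−7)/6)² = 0.111
te_Plumbing rough-in = (10 + 4·12 + 26)/6 = 84/6 = 14; σ²_Plumbing rough-in = ((26−10)/6)² = 7.111
te_HVAC install = (2 + 4·5 + 14)/6 = 36/6 = 6; σ²_HVAC install = ((14−2)/6)² = 4.000
te_Insulation = (3 + 4·5 + 7)/6 = 30/6 = 5; σ²_Insulation = ((7−3)/6)² = 0.444
te_Drywall = (10 + 4·11 + 12)/6 = 66/6 = 11; σ²_Drywall = ((12−10)/6)² = 0.111
te_Painting = (3 + 4·8 + 13)/6 = 48/6 = 8; σ²_Painting = ((13−3)/6)² = 2.778
te_Flooring = (1 + 4·2 + 15)/6 = 24/6 = 4; σ²_Flooring = ((15−1)/6)² = 5.444

Forward pass:
ES_Electrical rough-in = 0; EF_Electrical rough-in = 8
ES_Plumbing rough-in = 0; EF_Plumbing rough-in = 14
ES_HVAC install = 0; EF_HVAC install = 6
ES_Insulation = 14; EF_Insulation = 14+5 = 19
ES_Drywall = 14; EF_Drywall = 14+11 = 25
ES_Painting = 14; EF_Painting = 14+8 = 22
ES_Flooring = max(EF_Electrical rough-in=8, EF_HVAC install=6, EF_Insulation=19, EF_Drywall=25, EF_Painting=22) = 25; EF_Flooring = 25+4 = 29
Expected project duration μ = 29 hours. Critical path: Plumbing rough-in → Drywall → Flooring.

Variances on critical path: σ²_Plumbing rough-in=7.111, σ²_Drywall=0.111, σ²_Flooring=5.444.
Largest is σ²_Plumbing rough-in = 7.111.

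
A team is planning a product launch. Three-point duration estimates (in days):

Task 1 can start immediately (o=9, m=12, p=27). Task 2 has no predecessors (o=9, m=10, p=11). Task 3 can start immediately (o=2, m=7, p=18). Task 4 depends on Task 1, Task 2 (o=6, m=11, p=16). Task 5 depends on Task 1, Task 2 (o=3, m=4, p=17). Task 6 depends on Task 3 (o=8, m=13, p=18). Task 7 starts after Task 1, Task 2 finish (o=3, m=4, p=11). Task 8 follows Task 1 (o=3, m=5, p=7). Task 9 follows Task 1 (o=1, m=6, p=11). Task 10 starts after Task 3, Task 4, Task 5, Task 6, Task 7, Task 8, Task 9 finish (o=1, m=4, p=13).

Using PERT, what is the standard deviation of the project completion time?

3.97 days

te_Task 1 = (9 + 4·12 + 27)/6 = 84/6 = 14; σ²_Task 1 = ((27−9)/6)² = 9.000
te_Task 2 = (9 + 4·10 + 11)/6 = 60/6 = 10; σ²_Task 2 = ((11−9)/6)² = 0.111
te_Task 3 = (2 + 4·7 + 18)/6 = 48/6 = 8; σ²_Task 3 = ((18−2)/6)² = 7.111
te_Task 4 = (6 + 4·11 + 16)/6 = 66/6 = 11; σ²_Task 4 = ((16−6)/6)² = 2.778
te_Task 5 = (3 + 4·4 + 17)/6 = 36/6 = 6; σ²_Task 5 = ((17−3)/6)² = 5.444
te_Task 6 = (8 + 4·13 + 18)/6 = 78/6 = 13; σ²_Task 6 = ((18−8)/6)² = 2.778
te_Task 7 = (3 + 4·4 + 11)/6 = 30/6 = 5; σ²_Task 7 = ((11−3)/6)² = 1.778
te_Task 8 = (3 + 4·5 + 7)/6 = 30/6 = 5; σ²_Task 8 = ((7−3)/6)² = 0.444
te_Task 9 = (1 + 4·6 + 11)/6 = 36/6 = 6; σ²_Task 9 = ((11−1)/6)² = 2.778
te_Task 10 = (1 + 4·4 + 13)/6 = 30/6 = 5; σ²_Task 10 = ((13−1)/6)² = 4.000

Forward pass:
ES_Task 1 = 0; EF_Task 1 = 14
ES_Task 2 = 0; EF_Task 2 = 10
ES_Task 3 = 0; EF_Task 3 = 8
ES_Task 4 = max(EF_Task 1=14, EF_Task 2=10) = 14; EF_Task 4 = 14+11 = 25
ES_Task 5 = max(EF_Task 1=14, EF_Task 2=10) = 14; EF_Task 5 = 14+6 = 20
ES_Task 6 = 8; EF_Task 6 = 8+13 = 21
ES_Task 7 = max(EF_Task 1=14, EF_Task 2=10) = 14; EF_Task 7 = 14+5 = 19
ES_Task 8 = 14; EF_Task 8 = 14+5 = 19
ES_Task 9 = 14; EF_Task 9 = 14+6 = 20
ES_Task 10 = max(EF_Task 3=8, EF_Task 4=25, EF_Task 5=20, EF_Task 6=21, EF_Task 7=19, EF_Task 8=19, EF_Task 9=20) = 25; EF_Task 10 = 25+5 = 30
Expected project duration μ = 30 days. Critical path: Task 1 → Task 4 → Task 10.

Variance along critical path = 9.000 + 2.778 + 4.000 = 15.778
σ = √15.778 = 3.972 days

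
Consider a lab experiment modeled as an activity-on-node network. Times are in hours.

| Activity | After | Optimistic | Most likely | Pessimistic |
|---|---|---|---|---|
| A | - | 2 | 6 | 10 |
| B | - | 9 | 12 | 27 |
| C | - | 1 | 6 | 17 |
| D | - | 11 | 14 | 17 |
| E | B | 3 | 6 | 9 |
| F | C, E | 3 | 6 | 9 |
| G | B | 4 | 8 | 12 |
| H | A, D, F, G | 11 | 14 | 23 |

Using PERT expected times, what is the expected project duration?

41 hours

te_A = (2 + 4·6 + 10)/6 = 36/6 = 6
te_B = (9 + 4·12 + 27)/6 = 84/6 = 14
te_C = (1 + 4·6 + 17)/6 = 42/6 = 7
te_D = (11 + 4·14 + 17)/6 = 84/6 = 14
te_E = (3 + 4·6 + 9)/6 = 36/6 = 6
te_F = (3 + 4·6 + 9)/6 = 36/6 = 6
te_G = (4 + 4·8 + 12)/6 = 48/6 = 8
te_H = (11 + 4·14 + 23)/6 = 90/6 = 15

Forward pass:
ES_A = 0; EF_A = 6
ES_B = 0; EF_B = 14
ES_C = 0; EF_C = 7
ES_D = 0; EF_D = 14
ES_E = 14; EF_E = 14+6 = 20
ES_F = max(EF_C=7, EF_E=20) = 20; EF_F = 20+6 = 26
ES_G = 14; EF_G = 14+8 = 22
ES_H = max(EF_A=6, EF_D=14, EF_F=26, EF_G=22) = 26; EF_H = 26+15 = 41
Expected project duration μ = 41 hours. Critical path: B → E → F → H.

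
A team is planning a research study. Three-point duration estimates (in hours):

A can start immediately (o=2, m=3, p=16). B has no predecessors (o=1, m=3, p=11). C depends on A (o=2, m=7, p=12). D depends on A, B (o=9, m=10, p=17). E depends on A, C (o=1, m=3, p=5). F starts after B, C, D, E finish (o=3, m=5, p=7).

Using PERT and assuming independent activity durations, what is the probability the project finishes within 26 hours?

te_A = (2 + 4·3 + 16)/6 = 30/6 = 5; σ²_A = ((16−2)/6)² = 5.444
te_B = (1 + 4·3 + 11)/6 = 24/6 = 4; σ²_B = ((11−1)/6)² = 2.778
te_C = (2 + 4·7 + 12)/6 = 42/6 = 7; σ²_C = ((12−2)/6)² = 2.778
te_D = (9 + 4·10 + 17)/6 = 66/6 = 11; σ²_D = ((17−9)/6)² = 1.778
te_E = (1 + 4·3 + 5)/6 = 18/6 = 3; σ²_E = ((5−1)/6)² = 0.444
te_F = (3 + 4·5 + 7)/6 = 30/6 = 5; σ²_F = ((7−3)/6)² = 0.444

Forward pass:
ES_A = 0; EF_A = 5
ES_B = 0; EF_B = 4
ES_C = 5; EF_C = 5+7 = 12
ES_D = max(EF_A=5, EF_B=4) = 5; EF_D = 5+11 = 16
ES_E = max(EF_A=5, EF_C=12) = 12; EF_E = 12+3 = 15
ES_F = max(EF_B=4, EF_C=12, EF_D=16, EF_E=15) = 16; EF_F = 16+5 = 21
Expected project duration μ = 21 hours. Critical path: A → D → F.

Variance along critical path = 5.444 + 1.778 + 0.444 = 7.667; σ = √7.667 = 2.769 hours.
Z = (26 − 21) / 2.769 = 1.806
P(T ≤ 26) = Φ(1.806) ≈ 0.965

0.965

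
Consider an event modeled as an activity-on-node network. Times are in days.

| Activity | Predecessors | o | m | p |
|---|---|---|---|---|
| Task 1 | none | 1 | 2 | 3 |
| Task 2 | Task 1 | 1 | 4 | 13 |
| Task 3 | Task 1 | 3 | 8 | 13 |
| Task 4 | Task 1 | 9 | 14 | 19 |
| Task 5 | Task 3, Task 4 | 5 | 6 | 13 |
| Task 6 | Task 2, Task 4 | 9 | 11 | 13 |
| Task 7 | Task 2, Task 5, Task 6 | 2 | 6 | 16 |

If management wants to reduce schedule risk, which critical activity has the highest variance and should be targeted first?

te_Task 1 = (1 + 4·2 + 3)/6 = 12/6 = 2; σ²_Task 1 = ((3−1)/6)² = 0.111
te_Task 2 = (1 + 4·4 + 13)/6 = 30/6 = 5; σ²_Task 2 = ((13−1)/6)² = 4.000
te_Task 3 = (3 + 4·8 + 13)/6 = 48/6 = 8; σ²_Task 3 = ((13−3)/6)² = 2.778
te_Task 4 = (9 + 4·14 + 19)/6 = 84/6 = 14; σ²_Task 4 = ((19−9)/6)² = 2.778
te_Task 5 = (5 + 4·6 + 13)/6 = 42/6 = 7; σ²_Task 5 = ((13−5)/6)² = 1.778
te_Task 6 = (9 + 4·11 + 13)/6 = 66/6 = 11; σ²_Task 6 = ((13−9)/6)² = 0.444
te_Task 7 = (2 + 4·6 + 16)/6 = 42/6 = 7; σ²_Task 7 = ((16−2)/6)² = 5.444

Forward pass:
ES_Task 1 = 0; EF_Task 1 = 2
ES_Task 2 = 2; EF_Task 2 = 2+5 = 7
ES_Task 3 = 2; EF_Task 3 = 2+8 = 10
ES_Task 4 = 2; EF_Task 4 = 2+14 = 16
ES_Task 5 = max(EF_Task 3=10, EF_Task 4=16) = 16; EF_Task 5 = 16+7 = 23
ES_Task 6 = max(EF_Task 2=7, EF_Task 4=16) = 16; EF_Task 6 = 16+11 = 27
ES_Task 7 = max(EF_Task 2=7, EF_Task 5=23, EF_Task 6=27) = 27; EF_Task 7 = 27+7 = 34
Expected project duration μ = 34 days. Critical path: Task 1 → Task 4 → Task 6 → Task 7.

Variances on critical path: σ²_Task 1=0.111, σ²_Task 4=2.778, σ²_Task 6=0.444, σ²_Task 7=5.444.
Largest is σ²_Task 7 = 5.444.

Task 7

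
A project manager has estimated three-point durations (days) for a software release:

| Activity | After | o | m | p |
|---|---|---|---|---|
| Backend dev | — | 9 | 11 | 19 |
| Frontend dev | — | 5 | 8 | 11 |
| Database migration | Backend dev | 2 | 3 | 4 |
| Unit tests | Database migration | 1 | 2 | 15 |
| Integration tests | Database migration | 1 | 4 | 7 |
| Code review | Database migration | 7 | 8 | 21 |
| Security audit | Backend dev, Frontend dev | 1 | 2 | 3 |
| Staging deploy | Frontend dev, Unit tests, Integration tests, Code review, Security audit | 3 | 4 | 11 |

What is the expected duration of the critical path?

30 days

te_Backend dev = (9 + 4·11 + 19)/6 = 72/6 = 12
te_Frontend dev = (5 + 4·8 + 11)/6 = 48/6 = 8
te_Database migration = (2 + 4·3 + 4)/6 = 18/6 = 3
te_Unit tests = (1 + 4·2 + 15)/6 = 24/6 = 4
te_Integration tests = (1 + 4·4 + 7)/6 = 24/6 = 4
te_Code review = (7 + 4·8 + 21)/6 = 60/6 = 10
te_Security audit = (1 + 4·2 + 3)/6 = 12/6 = 2
te_Staging deploy = (3 + 4·4 + 11)/6 = 30/6 = 5

Forward pass:
ES_Backend dev = 0; EF_Backend dev = 12
ES_Frontend dev = 0; EF_Frontend dev = 8
ES_Database migration = 12; EF_Database migration = 12+3 = 15
ES_Unit tests = 15; EF_Unit tests = 15+4 = 19
ES_Integration tests = 15; EF_Integration tests = 15+4 = 19
ES_Code review = 15; EF_Code review = 15+10 = 25
ES_Security audit = max(EF_Backend dev=12, EF_Frontend dev=8) = 12; EF_Security audit = 12+2 = 14
ES_Staging deploy = max(EF_Frontend dev=8, EF_Unit tests=19, EF_Integration tests=19, EF_Code review=25, EF_Security audit=14) = 25; EF_Staging deploy = 25+5 = 30
Expected project duration μ = 30 days. Critical path: Backend dev → Database migration → Code review → Staging deploy.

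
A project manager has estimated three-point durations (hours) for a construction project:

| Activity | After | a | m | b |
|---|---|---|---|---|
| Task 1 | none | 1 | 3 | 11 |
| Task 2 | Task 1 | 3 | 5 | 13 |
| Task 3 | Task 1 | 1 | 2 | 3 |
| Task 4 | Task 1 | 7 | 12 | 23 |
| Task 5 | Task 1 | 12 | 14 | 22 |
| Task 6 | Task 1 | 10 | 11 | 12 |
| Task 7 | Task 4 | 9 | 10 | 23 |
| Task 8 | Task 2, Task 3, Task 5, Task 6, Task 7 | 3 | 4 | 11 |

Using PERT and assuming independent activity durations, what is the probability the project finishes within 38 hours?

0.833

te_Task 1 = (1 + 4·3 + 11)/6 = 24/6 = 4; σ²_Task 1 = ((11−1)/6)² = 2.778
te_Task 2 = (3 + 4·5 + 13)/6 = 36/6 = 6; σ²_Task 2 = ((13−3)/6)² = 2.778
te_Task 3 = (1 + 4·2 + 3)/6 = 12/6 = 2; σ²_Task 3 = ((3−1)/6)² = 0.111
te_Task 4 = (7 + 4·12 + 23)/6 = 78/6 = 13; σ²_Task 4 = ((23−7)/6)² = 7.111
te_Task 5 = (12 + 4·14 + 22)/6 = 90/6 = 15; σ²_Task 5 = ((22−12)/6)² = 2.778
te_Task 6 = (10 + 4·11 + 12)/6 = 66/6 = 11; σ²_Task 6 = ((12−10)/6)² = 0.111
te_Task 7 = (9 + 4·10 + 23)/6 = 72/6 = 12; σ²_Task 7 = ((23−9)/6)² = 5.444
te_Task 8 = (3 + 4·4 + 11)/6 = 30/6 = 5; σ²_Task 8 = ((11−3)/6)² = 1.778

Forward pass:
ES_Task 1 = 0; EF_Task 1 = 4
ES_Task 2 = 4; EF_Task 2 = 4+6 = 10
ES_Task 3 = 4; EF_Task 3 = 4+2 = 6
ES_Task 4 = 4; EF_Task 4 = 4+13 = 17
ES_Task 5 = 4; EF_Task 5 = 4+15 = 19
ES_Task 6 = 4; EF_Task 6 = 4+11 = 15
ES_Task 7 = 17; EF_Task 7 = 17+12 = 29
ES_Task 8 = max(EF_Task 2=10, EF_Task 3=6, EF_Task 5=19, EF_Task 6=15, EF_Task 7=29) = 29; EF_Task 8 = 29+5 = 34
Expected project duration μ = 34 hours. Critical path: Task 1 → Task 4 → Task 7 → Task 8.

Variance along critical path = 2.778 + 7.111 + 5.444 + 1.778 = 17.111; σ = √17.111 = 4.137 hours.
Z = (38 − 34) / 4.137 = 0.967
P(T ≤ 38) = Φ(0.967) ≈ 0.833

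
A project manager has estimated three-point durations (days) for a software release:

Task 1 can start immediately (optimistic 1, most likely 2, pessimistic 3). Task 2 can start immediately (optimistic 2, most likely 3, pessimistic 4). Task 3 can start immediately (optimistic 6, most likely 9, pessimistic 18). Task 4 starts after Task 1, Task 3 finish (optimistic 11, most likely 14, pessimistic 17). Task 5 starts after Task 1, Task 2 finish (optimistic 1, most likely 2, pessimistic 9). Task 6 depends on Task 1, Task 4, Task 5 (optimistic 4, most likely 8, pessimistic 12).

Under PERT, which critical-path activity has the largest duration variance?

Task 3

te_Task 1 = (1 + 4·2 + 3)/6 = 12/6 = 2; σ²_Task 1 = ((3−1)/6)² = 0.111
te_Task 2 = (2 + 4·3 + 4)/6 = 18/6 = 3; σ²_Task 2 = ((4−2)/6)² = 0.111
te_Task 3 = (6 + 4·9 + 18)/6 = 60/6 = 10; σ²_Task 3 = ((18−6)/6)² = 4.000
te_Task 4 = (11 + 4·14 + 17)/6 = 84/6 = 14; σ²_Task 4 = ((17−11)/6)² = 1.000
te_Task 5 = (1 + 4·2 + 9)/6 = 18/6 = 3; σ²_Task 5 = ((9−1)/6)² = 1.778
te_Task 6 = (4 + 4·8 + 12)/6 = 48/6 = 8; σ²_Task 6 = ((12−4)/6)² = 1.778

Forward pass:
ES_Task 1 = 0; EF_Task 1 = 2
ES_Task 2 = 0; EF_Task 2 = 3
ES_Task 3 = 0; EF_Task 3 = 10
ES_Task 4 = max(EF_Task 1=2, EF_Task 3=10) = 10; EF_Task 4 = 10+14 = 24
ES_Task 5 = max(EF_Task 1=2, EF_Task 2=3) = 3; EF_Task 5 = 3+3 = 6
ES_Task 6 = max(EF_Task 1=2, EF_Task 4=24, EF_Task 5=6) = 24; EF_Task 6 = 24+8 = 32
Expected project duration μ = 32 days. Critical path: Task 3 → Task 4 → Task 6.

Variances on critical path: σ²_Task 3=4.000, σ²_Task 4=1.000, σ²_Task 6=1.778.
Largest is σ²_Task 3 = 4.000.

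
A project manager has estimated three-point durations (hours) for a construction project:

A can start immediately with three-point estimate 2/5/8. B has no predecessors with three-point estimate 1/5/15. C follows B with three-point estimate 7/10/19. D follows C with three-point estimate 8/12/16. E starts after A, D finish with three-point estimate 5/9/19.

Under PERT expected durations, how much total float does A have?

24 hours

te_A = (2 + 4·5 + 8)/6 = 30/6 = 5
te_B = (1 + 4·5 + 15)/6 = 36/6 = 6
te_C = (7 + 4·10 + 19)/6 = 66/6 = 11
te_D = (8 + 4·12 + 16)/6 = 72/6 = 12
te_E = (5 + 4·9 + 19)/6 = 60/6 = 10

Forward pass:
ES_A = 0; EF_A = 5
ES_B = 0; EF_B = 6
ES_C = 6; EF_C = 6+11 = 17
ES_D = 17; EF_D = 17+12 = 29
ES_E = max(EF_A=5, EF_D=29) = 29; EF_E = 29+10 = 39
Expected project duration μ = 39 hours. Critical path: B → C → D → E.

Backward pass:
LF_E = 39; LS_E = 39−10 = 29
LF_D = LS_E = 29; LS_D = 29−12 = 17
LF_C = LS_D = 17; LS_C = 17−11 = 6
LF_B = LS_C = 6; LS_B = 6−6 = 0
LF_A = LS_E = 29; LS_A = 29−5 = 24
Slack_A = LS_A − ES_A = 24 − 0 = 24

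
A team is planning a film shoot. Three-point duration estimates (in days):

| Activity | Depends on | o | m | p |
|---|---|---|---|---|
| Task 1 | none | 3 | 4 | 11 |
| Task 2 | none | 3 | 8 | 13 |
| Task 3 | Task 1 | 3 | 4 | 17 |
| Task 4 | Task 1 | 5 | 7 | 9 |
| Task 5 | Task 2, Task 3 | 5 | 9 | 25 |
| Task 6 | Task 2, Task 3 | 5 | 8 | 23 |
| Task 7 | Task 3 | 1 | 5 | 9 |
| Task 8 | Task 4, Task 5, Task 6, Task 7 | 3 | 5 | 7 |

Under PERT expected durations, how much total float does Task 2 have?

3 days

te_Task 1 = (3 + 4·4 + 11)/6 = 30/6 = 5
te_Task 2 = (3 + 4·8 + 13)/6 = 48/6 = 8
te_Task 3 = (3 + 4·4 + 17)/6 = 36/6 = 6
te_Task 4 = (5 + 4·7 + 9)/6 = 42/6 = 7
te_Task 5 = (5 + 4·9 + 25)/6 = 66/6 = 11
te_Task 6 = (5 + 4·8 + 23)/6 = 60/6 = 10
te_Task 7 = (1 + 4·5 + 9)/6 = 30/6 = 5
te_Task 8 = (3 + 4·5 + 7)/6 = 30/6 = 5

Forward pass:
ES_Task 1 = 0; EF_Task 1 = 5
ES_Task 2 = 0; EF_Task 2 = 8
ES_Task 3 = 5; EF_Task 3 = 5+6 = 11
ES_Task 4 = 5; EF_Task 4 = 5+7 = 12
ES_Task 5 = max(EF_Task 2=8, EF_Task 3=11) = 11; EF_Task 5 = 11+11 = 22
ES_Task 6 = max(EF_Task 2=8, EF_Task 3=11) = 11; EF_Task 6 = 11+10 = 21
ES_Task 7 = 11; EF_Task 7 = 11+5 = 16
ES_Task 8 = max(EF_Task 4=12, EF_Task 5=22, EF_Task 6=21, EF_Task 7=16) = 22; EF_Task 8 = 22+5 = 27
Expected project duration μ = 27 days. Critical path: Task 1 → Task 3 → Task 5 → Task 8.

Backward pass:
LF_Task 8 = 27; LS_Task 8 = 27−5 = 22
LF_Task 7 = LS_Task 8 = 22; LS_Task 7 = 22−5 = 17
LF_Task 6 = LS_Task 8 = 22; LS_Task 6 = 22−10 = 12
LF_Task 5 = LS_Task 8 = 22; LS_Task 5 = 22−11 = 11
LF_Task 4 = LS_Task 8 = 22; LS_Task 4 = 22−7 = 15
LF_Task 3 = min(LS_Task 5=11, LS_Task 6=12, LS_Task 7=17) = 11; LS_Task 3 = 11−6 = 5
LF_Task 2 = min(LS_Task 5=11, LS_Task 6=12) = 11; LS_Task 2 = 11−8 = 3
LF_Task 1 = min(LS_Task 3=5, LS_Task 4=15) = 5; LS_Task 1 = 5−5 = 0
Slack_Task 2 = LS_Task 2 − ES_Task 2 = 3 − 0 = 3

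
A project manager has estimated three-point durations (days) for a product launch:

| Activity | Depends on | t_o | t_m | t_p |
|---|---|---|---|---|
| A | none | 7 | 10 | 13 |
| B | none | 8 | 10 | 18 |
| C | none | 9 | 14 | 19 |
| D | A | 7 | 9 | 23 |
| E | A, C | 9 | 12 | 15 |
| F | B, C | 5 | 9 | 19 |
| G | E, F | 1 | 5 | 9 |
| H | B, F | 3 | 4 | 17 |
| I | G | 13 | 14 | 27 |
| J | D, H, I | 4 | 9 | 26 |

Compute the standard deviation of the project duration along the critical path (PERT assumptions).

4.94 days

te_A = (7 + 4·10 + 13)/6 = 60/6 = 10; σ²_A = ((13−7)/6)² = 1.000
te_B = (8 + 4·10 + 18)/6 = 66/6 = 11; σ²_B = ((18−8)/6)² = 2.778
te_C = (9 + 4·14 + 19)/6 = 84/6 = 14; σ²_C = ((19−9)/6)² = 2.778
te_D = (7 + 4·9 + 23)/6 = 66/6 = 11; σ²_D = ((23−7)/6)² = 7.111
te_E = (9 + 4·12 + 15)/6 = 72/6 = 12; σ²_E = ((15−9)/6)² = 1.000
te_F = (5 + 4·9 + 19)/6 = 60/6 = 10; σ²_F = ((19−5)/6)² = 5.444
te_G = (1 + 4·5 + 9)/6 = 30/6 = 5; σ²_G = ((9−1)/6)² = 1.778
te_H = (3 + 4·4 + 17)/6 = 36/6 = 6; σ²_H = ((17−3)/6)² = 5.444
te_I = (13 + 4·14 + 27)/6 = 96/6 = 16; σ²_I = ((27−13)/6)² = 5.444
te_J = (4 + 4·9 + 26)/6 = 66/6 = 11; σ²_J = ((26−4)/6)² = 13.444

Forward pass:
ES_A = 0; EF_A = 10
ES_B = 0; EF_B = 11
ES_C = 0; EF_C = 14
ES_D = 10; EF_D = 10+11 = 21
ES_E = max(EF_A=10, EF_C=14) = 14; EF_E = 14+12 = 26
ES_F = max(EF_B=11, EF_C=14) = 14; EF_F = 14+10 = 24
ES_G = max(EF_E=26, EF_F=24) = 26; EF_G = 26+5 = 31
ES_H = max(EF_B=11, EF_F=24) = 24; EF_H = 24+6 = 30
ES_I = 31; EF_I = 31+16 = 47
ES_J = max(EF_D=21, EF_H=30, EF_I=47) = 47; EF_J = 47+11 = 58
Expected project duration μ = 58 days. Critical path: C → E → G → I → J.

Variance along critical path = 2.778 + 1.000 + 1.778 + 5.444 + 13.444 = 24.444
σ = √24.444 = 4.944 days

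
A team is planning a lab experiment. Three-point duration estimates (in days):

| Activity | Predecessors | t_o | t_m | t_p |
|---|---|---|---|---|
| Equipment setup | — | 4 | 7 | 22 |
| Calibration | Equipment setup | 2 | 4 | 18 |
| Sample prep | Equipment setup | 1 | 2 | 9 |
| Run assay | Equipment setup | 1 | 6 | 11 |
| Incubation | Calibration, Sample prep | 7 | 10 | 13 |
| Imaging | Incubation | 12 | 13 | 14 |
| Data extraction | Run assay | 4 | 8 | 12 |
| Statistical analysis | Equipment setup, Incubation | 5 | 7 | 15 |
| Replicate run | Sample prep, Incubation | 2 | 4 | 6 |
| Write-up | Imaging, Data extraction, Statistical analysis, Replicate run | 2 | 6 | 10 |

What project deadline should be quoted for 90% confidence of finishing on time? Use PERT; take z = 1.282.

49.6 days

te_Equipment setup = (4 + 4·7 + 22)/6 = 54/6 = 9; σ²_Equipment setup = ((22−4)/6)² = 9.000
te_Calibration = (2 + 4·4 + 18)/6 = 36/6 = 6; σ²_Calibration = ((18−2)/6)² = 7.111
te_Sample prep = (1 + 4·2 + 9)/6 = 18/6 = 3; σ²_Sample prep = ((9−1)/6)² = 1.778
te_Run assay = (1 + 4·6 + 11)/6 = 36/6 = 6; σ²_Run assay = ((11−1)/6)² = 2.778
te_Incubation = (7 + 4·10 + 13)/6 = 60/6 = 10; σ²_Incubation = ((13−7)/6)² = 1.000
te_Imaging = (12 + 4·13 + 14)/6 = 78/6 = 13; σ²_Imaging = ((14−12)/6)² = 0.111
te_Data extraction = (4 + 4·8 + 12)/6 = 48/6 = 8; σ²_Data extraction = ((12−4)/6)² = 1.778
te_Statistical analysis = (5 + 4·7 + 15)/6 = 48/6 = 8; σ²_Statistical analysis = ((15−5)/6)² = 2.778
te_Replicate run = (2 + 4·4 + 6)/6 = 24/6 = 4; σ²_Replicate run = ((6−2)/6)² = 0.444
te_Write-up = (2 + 4·6 + 10)/6 = 36/6 = 6; σ²_Write-up = ((10−2)/6)² = 1.778

Forward pass:
ES_Equipment setup = 0; EF_Equipment setup = 9
ES_Calibration = 9; EF_Calibration = 9+6 = 15
ES_Sample prep = 9; EF_Sample prep = 9+3 = 12
ES_Run assay = 9; EF_Run assay = 9+6 = 15
ES_Incubation = max(EF_Calibration=15, EF_Sample prep=12) = 15; EF_Incubation = 15+10 = 25
ES_Imaging = 25; EF_Imaging = 25+13 = 38
ES_Data extraction = 15; EF_Data extraction = 15+8 = 23
ES_Statistical analysis = max(EF_Equipment setup=9, EF_Incubation=25) = 25; EF_Statistical analysis = 25+8 = 33
ES_Replicate run = max(EF_Sample prep=12, EF_Incubation=25) = 25; EF_Replicate run = 25+4 = 29
ES_Write-up = max(EF_Imaging=38, EF_Data extraction=23, EF_Statistical analysis=33, EF_Replicate run=29) = 38; EF_Write-up = 38+6 = 44
Expected project duration μ = 44 days. Critical path: Equipment setup → Calibration → Incubation → Imaging → Write-up.

Variance along critical path = 9.000 + 7.111 + 1.000 + 0.111 + 1.778 = 19.000; σ = 4.359 days.
D = μ + z·σ = 44 + 1.282·4.359 = 49.6 days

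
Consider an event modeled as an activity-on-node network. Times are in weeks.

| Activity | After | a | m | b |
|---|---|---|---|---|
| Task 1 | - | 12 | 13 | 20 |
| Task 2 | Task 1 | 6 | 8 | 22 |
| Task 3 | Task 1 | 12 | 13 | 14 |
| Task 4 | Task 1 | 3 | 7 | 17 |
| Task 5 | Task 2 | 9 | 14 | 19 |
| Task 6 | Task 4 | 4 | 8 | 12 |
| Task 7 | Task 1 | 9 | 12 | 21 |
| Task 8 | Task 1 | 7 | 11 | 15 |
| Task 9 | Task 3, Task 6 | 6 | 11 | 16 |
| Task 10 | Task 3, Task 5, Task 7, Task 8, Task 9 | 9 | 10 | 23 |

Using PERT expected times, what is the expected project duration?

53 weeks

te_Task 1 = (12 + 4·13 + 20)/6 = 84/6 = 14
te_Task 2 = (6 + 4·8 + 22)/6 = 60/6 = 10
te_Task 3 = (12 + 4·13 + 14)/6 = 78/6 = 13
te_Task 4 = (3 + 4·7 + 17)/6 = 48/6 = 8
te_Task 5 = (9 + 4·14 + 19)/6 = 84/6 = 14
te_Task 6 = (4 + 4·8 + 12)/6 = 48/6 = 8
te_Task 7 = (9 + 4·12 + 21)/6 = 78/6 = 13
te_Task 8 = (7 + 4·11 + 15)/6 = 66/6 = 11
te_Task 9 = (6 + 4·11 + 16)/6 = 66/6 = 11
te_Task 10 = (9 + 4·10 + 23)/6 = 72/6 = 12

Forward pass:
ES_Task 1 = 0; EF_Task 1 = 14
ES_Task 2 = 14; EF_Task 2 = 14+10 = 24
ES_Task 3 = 14; EF_Task 3 = 14+13 = 27
ES_Task 4 = 14; EF_Task 4 = 14+8 = 22
ES_Task 5 = 24; EF_Task 5 = 24+14 = 38
ES_Task 6 = 22; EF_Task 6 = 22+8 = 30
ES_Task 7 = 14; EF_Task 7 = 14+13 = 27
ES_Task 8 = 14; EF_Task 8 = 14+11 = 25
ES_Task 9 = max(EF_Task 3=27, EF_Task 6=30) = 30; EF_Task 9 = 30+11 = 41
ES_Task 10 = max(EF_Task 3=27, EF_Task 5=38, EF_Task 7=27, EF_Task 8=25, EF_Task 9=41) = 41; EF_Task 10 = 41+12 = 53
Expected project duration μ = 53 weeks. Critical path: Task 1 → Task 4 → Task 6 → Task 9 → Task 10.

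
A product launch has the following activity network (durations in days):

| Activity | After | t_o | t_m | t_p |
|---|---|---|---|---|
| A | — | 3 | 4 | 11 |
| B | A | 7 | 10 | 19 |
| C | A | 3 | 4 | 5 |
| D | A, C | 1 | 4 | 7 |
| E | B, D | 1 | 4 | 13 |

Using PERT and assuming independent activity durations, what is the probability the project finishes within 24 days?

0.831

te_A = (3 + 4·4 + 11)/6 = 30/6 = 5; σ²_A = ((11−3)/6)² = 1.778
te_B = (7 + 4·10 + 19)/6 = 66/6 = 11; σ²_B = ((19−7)/6)² = 4.000
te_C = (3 + 4·4 + 5)/6 = 24/6 = 4; σ²_C = ((5−3)/6)² = 0.111
te_D = (1 + 4·4 + 7)/6 = 24/6 = 4; σ²_D = ((7−1)/6)² = 1.000
te_E = (1 + 4·4 + 13)/6 = 30/6 = 5; σ²_E = ((13−1)/6)² = 4.000

Forward pass:
ES_A = 0; EF_A = 5
ES_B = 5; EF_B = 5+11 = 16
ES_C = 5; EF_C = 5+4 = 9
ES_D = max(EF_A=5, EF_C=9) = 9; EF_D = 9+4 = 13
ES_E = max(EF_B=16, EF_D=13) = 16; EF_E = 16+5 = 21
Expected project duration μ = 21 days. Critical path: A → B → E.

Variance along critical path = 1.778 + 4.000 + 4.000 = 9.778; σ = √9.778 = 3.127 days.
Z = (24 − 21) / 3.127 = 0.959
P(T ≤ 24) = Φ(0.959) ≈ 0.831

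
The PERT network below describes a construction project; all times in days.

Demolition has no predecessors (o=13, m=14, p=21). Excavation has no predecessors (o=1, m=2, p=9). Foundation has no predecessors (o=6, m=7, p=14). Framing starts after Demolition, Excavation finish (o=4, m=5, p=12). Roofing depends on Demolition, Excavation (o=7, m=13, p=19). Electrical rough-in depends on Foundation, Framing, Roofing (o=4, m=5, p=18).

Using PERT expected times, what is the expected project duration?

35 days

te_Demolition = (13 + 4·14 + 21)/6 = 90/6 = 15
te_Excavation = (1 + 4·2 + 9)/6 = 18/6 = 3
te_Foundation = (6 + 4·7 + 14)/6 = 48/6 = 8
te_Framing = (4 + 4·5 + 12)/6 = 36/6 = 6
te_Roofing = (7 + 4·13 + 19)/6 = 78/6 = 13
te_Electrical rough-in = (4 + 4·5 + 18)/6 = 42/6 = 7

Forward pass:
ES_Demolition = 0; EF_Demolition = 15
ES_Excavation = 0; EF_Excavation = 3
ES_Foundation = 0; EF_Foundation = 8
ES_Framing = max(EF_Demolition=15, EF_Excavation=3) = 15; EF_Framing = 15+6 = 21
ES_Roofing = max(EF_Demolition=15, EF_Excavation=3) = 15; EF_Roofing = 15+13 = 28
ES_Electrical rough-in = max(EF_Foundation=8, EF_Framing=21, EF_Roofing=28) = 28; EF_Electrical rough-in = 28+7 = 35
Expected project duration μ = 35 days. Critical path: Demolition → Roofing → Electrical rough-in.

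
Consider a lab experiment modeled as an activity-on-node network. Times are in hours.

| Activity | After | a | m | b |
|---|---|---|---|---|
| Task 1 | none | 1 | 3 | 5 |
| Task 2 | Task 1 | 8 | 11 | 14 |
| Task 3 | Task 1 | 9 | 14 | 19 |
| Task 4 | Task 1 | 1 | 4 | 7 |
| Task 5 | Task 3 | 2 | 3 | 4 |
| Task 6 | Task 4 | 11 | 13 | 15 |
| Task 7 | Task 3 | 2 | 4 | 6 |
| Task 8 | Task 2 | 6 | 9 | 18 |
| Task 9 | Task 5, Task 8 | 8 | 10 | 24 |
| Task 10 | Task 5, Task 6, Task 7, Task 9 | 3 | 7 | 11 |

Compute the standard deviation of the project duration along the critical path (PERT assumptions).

3.79 hours

te_Task 1 = (1 + 4·3 + 5)/6 = 18/6 = 3; σ²_Task 1 = ((5−1)/6)² = 0.444
te_Task 2 = (8 + 4·11 + 14)/6 = 66/6 = 11; σ²_Task 2 = ((14−8)/6)² = 1.000
te_Task 3 = (9 + 4·14 + 19)/6 = 84/6 = 14; σ²_Task 3 = ((19−9)/6)² = 2.778
te_Task 4 = (1 + 4·4 + 7)/6 = 24/6 = 4; σ²_Task 4 = ((7−1)/6)² = 1.000
te_Task 5 = (2 + 4·3 + 4)/6 = 18/6 = 3; σ²_Task 5 = ((4−2)/6)² = 0.111
te_Task 6 = (11 + 4·13 + 15)/6 = 78/6 = 13; σ²_Task 6 = ((15−11)/6)² = 0.444
te_Task 7 = (2 + 4·4 + 6)/6 = 24/6 = 4; σ²_Task 7 = ((6−2)/6)² = 0.444
te_Task 8 = (6 + 4·9 + 18)/6 = 60/6 = 10; σ²_Task 8 = ((18−6)/6)² = 4.000
te_Task 9 = (8 + 4·10 + 24)/6 = 72/6 = 12; σ²_Task 9 = ((24−8)/6)² = 7.111
te_Task 10 = (3 + 4·7 + 11)/6 = 42/6 = 7; σ²_Task 10 = ((11−3)/6)² = 1.778

Forward pass:
ES_Task 1 = 0; EF_Task 1 = 3
ES_Task 2 = 3; EF_Task 2 = 3+11 = 14
ES_Task 3 = 3; EF_Task 3 = 3+14 = 17
ES_Task 4 = 3; EF_Task 4 = 3+4 = 7
ES_Task 5 = 17; EF_Task 5 = 17+3 = 20
ES_Task 6 = 7; EF_Task 6 = 7+13 = 20
ES_Task 7 = 17; EF_Task 7 = 17+4 = 21
ES_Task 8 = 14; EF_Task 8 = 14+10 = 24
ES_Task 9 = max(EF_Task 5=20, EF_Task 8=24) = 24; EF_Task 9 = 24+12 = 36
ES_Task 10 = max(EF_Task 5=20, EF_Task 6=20, EF_Task 7=21, EF_Task 9=36) = 36; EF_Task 10 = 36+7 = 43
Expected project duration μ = 43 hours. Critical path: Task 1 → Task 2 → Task 8 → Task 9 → Task 10.

Variance along critical path = 0.444 + 1.000 + 4.000 + 7.111 + 1.778 = 14.333
σ = √14.333 = 3.786 hours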